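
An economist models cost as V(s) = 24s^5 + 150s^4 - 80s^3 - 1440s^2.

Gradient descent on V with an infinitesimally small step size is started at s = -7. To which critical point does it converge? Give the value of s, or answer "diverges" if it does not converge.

V'(s) = 120s(s - 2)(s + 3)(s + 4), so V'(-7) = 90720.
Gradient descent moves in the -V' direction, i.e. s is decreasing.
There is no critical point below s=-7, and V' keeps the same sign, so the iterate runs off to −∞.

diverges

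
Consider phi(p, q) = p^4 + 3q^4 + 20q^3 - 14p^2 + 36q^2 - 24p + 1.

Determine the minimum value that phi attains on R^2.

-116

phi(p,q) separates as A(p) + B(q) + 1, so its minimum is min A + min B + 1.
A'(p) = 4(p - 3)(p + 1)(p + 2) vanishes at p ∈ {-2, -1, 3}; B'(q) = 12q(q + 2)(q + 3) vanishes at q ∈ {-3, -2, 0}.
Local minima of A (where A''>0): A(-2)=8, A(3)=-117. Local minima of B: B(-3)=27, B(0)=0.
So the global minimum of phi is A(3) + B(0) + 1 = -117 + 0 + 1 = -116, attained at (3, 0).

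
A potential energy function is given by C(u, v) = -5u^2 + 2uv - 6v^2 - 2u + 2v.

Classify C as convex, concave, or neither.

C is quadratic, so its Hessian is the constant matrix H = [[-10, 2], [2, -12]].
det(H) = 116, tr(H) = -22.
det(H) > 0 and tr(H) < 0, so H is negative definite everywhere: concave.

concave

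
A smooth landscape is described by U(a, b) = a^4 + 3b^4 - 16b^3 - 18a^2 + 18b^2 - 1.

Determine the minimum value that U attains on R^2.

U(a,b) separates as P(a) + Q(b) − 1, so its minimum is min P + min Q − 1.
P'(a) = 4a(a - 3)(a + 3) vanishes at a ∈ {-3, 0, 3}; Q'(b) = 12b(b - 3)(b - 1) vanishes at b ∈ {0, 1, 3}.
Local minima of P (where P''>0): P(-3)=-81, P(3)=-81. Local minima of Q: Q(0)=0, Q(3)=-27.
So the global minimum of U is P(-3) + Q(3) − 1 = -81 − 27 − 1 = -109, attained at (-3, 3).

-109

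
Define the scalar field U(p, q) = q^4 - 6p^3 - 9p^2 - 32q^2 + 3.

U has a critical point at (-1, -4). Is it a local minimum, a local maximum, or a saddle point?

local minimum

The mixed partial ∂²U/∂p∂q is 0, so the Hessian at any point is diag(U_pp, U_qq) = diag(-18(2p + 1), 4(3q^2 - 16)).
At (-1, -4): H = diag(18, 128).
Both eigenvalues are positive, so H is positive definite: a local minimum.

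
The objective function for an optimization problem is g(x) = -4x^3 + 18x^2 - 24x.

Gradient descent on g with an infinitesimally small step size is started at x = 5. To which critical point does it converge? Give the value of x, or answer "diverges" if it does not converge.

g'(x) = -12(x - 2)(x - 1), so g'(5) = -144.
Gradient descent moves in the -g' direction, i.e. x is increasing.
There is no critical point above x=5, and g' keeps the same sign, so the iterate runs off to +∞.

diverges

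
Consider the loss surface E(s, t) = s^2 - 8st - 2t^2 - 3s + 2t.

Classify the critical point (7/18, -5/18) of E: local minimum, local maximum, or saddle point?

saddle point

The Hessian of E is constant: H = [[2, -8], [-8, -4]].
det(H) = 2·(-4) − (-8)² = -72.
Since det(H) < 0, H is indefinite and the critical point is a saddle point.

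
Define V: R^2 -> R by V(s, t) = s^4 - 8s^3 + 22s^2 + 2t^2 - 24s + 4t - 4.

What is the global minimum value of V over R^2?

-15

V(s,t) separates as P(s) + Q(t) − 4, so its minimum is min P + min Q − 4.
P'(s) = 4(s - 3)(s - 2)(s - 1) vanishes at s ∈ {1, 2, 3}; Q'(t) = 4(t + 1) vanishes at t ∈ {-1}.
Local minima of P (where P''>0): P(1)=-9, P(3)=-9. Local minima of Q: Q(-1)=-2.
So the global minimum of V is P(1) + Q(-1) − 4 = -9 − 2 − 4 = -15, attained at (1, -1).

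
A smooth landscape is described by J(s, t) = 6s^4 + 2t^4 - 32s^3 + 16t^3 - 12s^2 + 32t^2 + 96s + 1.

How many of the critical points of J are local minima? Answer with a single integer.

J separates as a function of s plus a function of t, so ∇J=0 decouples.
∂J/∂s = 24(s - 4)(s - 1)(s + 1) = 0 at s ∈ {-1, 1, 4}; ∂J/∂t = 8t(t + 2)(t + 4) = 0 at t ∈ {-4, -2, 0}.
The Hessian is diagonal: diag(J_ss, J_tt). Second derivatives: J_ss(-1)=240, J_ss(1)=-144, J_ss(4)=360; J_tt(-4)=64, J_tt(-2)=-32, J_tt(0)=64.
Local minima occur where both diagonal entries positive: (-1, -4), (-1, 0), (4, -4), (4, 0). Count: 4.

4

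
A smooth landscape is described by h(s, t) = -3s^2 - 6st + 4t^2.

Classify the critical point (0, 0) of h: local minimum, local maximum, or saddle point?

The Hessian of h is constant: H = [[-6, -6], [-6, 8]].
det(H) = (-6)·8 − (-6)² = -84.
Since det(H) < 0, H is indefinite and the critical point is a saddle point.

saddle point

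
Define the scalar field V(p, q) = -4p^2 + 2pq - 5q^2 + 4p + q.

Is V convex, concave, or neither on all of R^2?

V is quadratic, so its Hessian is the constant matrix H = [[-8, 2], [2, -10]].
det(H) = 76, tr(H) = -18.
det(H) > 0 and tr(H) < 0, so H is negative definite everywhere: concave.

concave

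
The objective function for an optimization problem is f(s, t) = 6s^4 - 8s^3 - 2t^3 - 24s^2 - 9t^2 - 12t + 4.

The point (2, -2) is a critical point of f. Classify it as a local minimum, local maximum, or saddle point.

The mixed partial ∂²f/∂s∂t is 0, so the Hessian at any point is diag(f_ss, f_tt) = diag(24(3s^2 - 2s - 2), -6(2t + 3)).
At (2, -2): H = diag(144, 6).
Both eigenvalues are positive, so H is positive definite: a local minimum.

local minimum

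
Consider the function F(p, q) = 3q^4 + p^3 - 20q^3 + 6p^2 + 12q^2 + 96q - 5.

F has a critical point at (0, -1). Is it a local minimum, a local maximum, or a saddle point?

The mixed partial ∂²F/∂p∂q is 0, so the Hessian at any point is diag(F_pp, F_qq) = diag(6(p + 2), 12(3q^2 - 10q + 2)).
At (0, -1): H = diag(12, 180).
Both eigenvalues are positive, so H is positive definite: a local minimum.

local minimum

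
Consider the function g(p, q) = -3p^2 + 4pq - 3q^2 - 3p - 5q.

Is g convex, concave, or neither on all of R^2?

concave

g is quadratic, so its Hessian is the constant matrix H = [[-6, 4], [4, -6]].
det(H) = 20, tr(H) = -12.
det(H) > 0 and tr(H) < 0, so H is negative definite everywhere: concave.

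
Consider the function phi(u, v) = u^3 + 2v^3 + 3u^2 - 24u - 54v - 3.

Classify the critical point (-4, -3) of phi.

local maximum

The mixed partial ∂²phi/∂u∂v is 0, so the Hessian at any point is diag(phi_uu, phi_vv) = diag(6(u + 1), 12v).
At (-4, -3): H = diag(-18, -36).
Both eigenvalues are negative, so H is negative definite: a local maximum.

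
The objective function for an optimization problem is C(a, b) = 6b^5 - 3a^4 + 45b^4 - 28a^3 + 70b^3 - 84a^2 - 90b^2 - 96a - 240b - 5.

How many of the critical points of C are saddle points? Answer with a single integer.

C separates as a function of a plus a function of b, so ∇C=0 decouples.
∂C/∂a = -12(a + 1)(a + 2)(a + 4) = 0 at a ∈ {-4, -2, -1}; ∂C/∂b = 30(b - 1)(b + 1)(b + 2)(b + 4) = 0 at b ∈ {-4, -2, -1, 1}.
The Hessian is diagonal: diag(C_aa, C_bb). Second derivatives: C_aa(-4)=-72, C_aa(-2)=24, C_aa(-1)=-36; C_bb(-4)=-900, C_bb(-2)=180, C_bb(-1)=-180, C_bb(1)=900.
Saddle points occur where the two diagonal entries have opposite signs: (-4, -2), (-4, 1), (-2, -4), (-2, -1), (-1, -2), (-1, 1). Count: 6.

6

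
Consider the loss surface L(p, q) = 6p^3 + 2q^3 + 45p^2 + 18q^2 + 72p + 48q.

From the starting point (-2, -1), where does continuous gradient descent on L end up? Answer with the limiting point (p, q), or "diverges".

L is separable, so gradient descent decouples: p follows -∂L/∂p, q follows -∂L/∂q.
∂L/∂p = 18(p + 1)(p + 4); at p=-2 this is -36, so p increases.
∂L/∂q = 6(q + 2)(q + 4); at q=-1 this is 18, so q decreases.
p converges to its nearest critical value -1 (a local min of the p-part); q converges to -2. The iterate converges to (-1, -2).

(-1, -2)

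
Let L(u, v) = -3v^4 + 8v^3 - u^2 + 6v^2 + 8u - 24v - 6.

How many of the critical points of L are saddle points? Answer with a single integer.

L separates as a function of u plus a function of v, so ∇L=0 decouples.
∂L/∂u = -2(u - 4) = 0 at u ∈ {4}; ∂L/∂v = -12(v - 2)(v - 1)(v + 1) = 0 at v ∈ {-1, 1, 2}.
The Hessian is diagonal: diag(L_uu, L_vv). Second derivatives: L_uu(4)=-2; L_vv(-1)=-72, L_vv(1)=24, L_vv(2)=-36.
Saddle points occur where the two diagonal entries have opposite signs: (4, 1). Count: 1.

1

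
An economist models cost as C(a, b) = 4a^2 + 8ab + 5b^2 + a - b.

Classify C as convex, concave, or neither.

convex

C is quadratic, so its Hessian is the constant matrix H = [[8, 8], [8, 10]].
det(H) = 16, tr(H) = 18.
det(H) > 0 and tr(H) > 0, so H is positive definite everywhere: convex.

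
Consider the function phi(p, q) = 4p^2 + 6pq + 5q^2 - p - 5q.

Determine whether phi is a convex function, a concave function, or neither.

convex

phi is quadratic, so its Hessian is the constant matrix H = [[8, 6], [6, 10]].
det(H) = 44, tr(H) = 18.
det(H) > 0 and tr(H) > 0, so H is positive definite everywhere: convex.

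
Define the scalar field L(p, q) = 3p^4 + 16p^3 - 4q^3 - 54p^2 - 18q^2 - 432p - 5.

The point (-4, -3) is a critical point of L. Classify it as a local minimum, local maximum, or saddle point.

local minimum

The mixed partial ∂²L/∂p∂q is 0, so the Hessian at any point is diag(L_pp, L_qq) = diag(12(3p^2 + 8p - 9), -12(2q + 3)).
At (-4, -3): H = diag(84, 36).
Both eigenvalues are positive, so H is positive definite: a local minimum.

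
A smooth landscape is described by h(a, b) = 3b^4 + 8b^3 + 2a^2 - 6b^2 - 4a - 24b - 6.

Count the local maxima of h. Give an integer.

h separates as a function of a plus a function of b, so ∇h=0 decouples.
∂h/∂a = 4(a - 1) = 0 at a ∈ {1}; ∂h/∂b = 12(b - 1)(b + 1)(b + 2) = 0 at b ∈ {-2, -1, 1}.
The Hessian is diagonal: diag(h_aa, h_bb). Second derivatives: h_aa(1)=4; h_bb(-2)=36, h_bb(-1)=-24, h_bb(1)=72.
Local maxima occur where both diagonal entries negative: none. Count: 0.

0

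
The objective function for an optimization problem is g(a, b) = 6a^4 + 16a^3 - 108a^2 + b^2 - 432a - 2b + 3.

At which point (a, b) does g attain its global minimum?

g(a,b) separates as P(a) + Q(b) + 3, so its minimum is min P + min Q + 3.
P'(a) = 24(a - 3)(a + 2)(a + 3) vanishes at a ∈ {-3, -2, 3}; Q'(b) = 2b - 2 vanishes at b ∈ {1}.
Local minima of P (where P''>0): P(-3)=378, P(3)=-1350. Local minima of Q: Q(1)=-1.
So the global minimum of g is P(3) + Q(1) + 3 = -1350 − 1 + 3 = -1348, attained at (3, 1).

(3, 1)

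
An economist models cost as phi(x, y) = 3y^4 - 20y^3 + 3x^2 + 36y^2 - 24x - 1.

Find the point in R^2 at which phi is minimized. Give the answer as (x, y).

phi(x,y) separates as P(x) + Q(y) − 1, so its minimum is min P + min Q − 1.
P'(x) = 6x - 24 vanishes at x ∈ {4}; Q'(y) = 12y(y - 3)(y - 2) vanishes at y ∈ {0, 2, 3}.
Local minima of P (where P''>0): P(4)=-48. Local minima of Q: Q(0)=0, Q(3)=27.
So the global minimum of phi is P(4) + Q(0) − 1 = -48 + 0 − 1 = -49, attained at (4, 0).

(4, 0)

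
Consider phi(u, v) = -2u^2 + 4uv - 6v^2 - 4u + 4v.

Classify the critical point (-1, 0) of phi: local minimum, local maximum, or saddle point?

local maximum

The Hessian of phi is constant: H = [[-4, 4], [4, -12]].
det(H) = (-4)·(-12) − 4² = 32.
det(H) > 0 and tr(H) = -16 < 0, so H is negative definite and the point is a local maximum.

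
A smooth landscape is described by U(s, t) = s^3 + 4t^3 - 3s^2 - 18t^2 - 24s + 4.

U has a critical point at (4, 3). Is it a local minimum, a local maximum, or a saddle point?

The mixed partial ∂²U/∂s∂t is 0, so the Hessian at any point is diag(U_ss, U_tt) = diag(6(s - 1), 12(2t - 3)).
At (4, 3): H = diag(18, 36).
Both eigenvalues are positive, so H is positive definite: a local minimum.

local minimum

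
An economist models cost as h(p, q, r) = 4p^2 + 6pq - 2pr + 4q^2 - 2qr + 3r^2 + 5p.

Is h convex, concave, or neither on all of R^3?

h is quadratic, so its Hessian is the constant matrix H = [[8, 6, -2], [6, 8, -2], [-2, -2, 6]].
Leading principal minors: 8, 28, 152.
All positive ⇒ H ≻ 0 ⇒ convex.

convex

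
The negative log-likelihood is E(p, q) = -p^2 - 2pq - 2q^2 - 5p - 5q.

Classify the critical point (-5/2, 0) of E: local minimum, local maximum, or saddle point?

The Hessian of E is constant: H = [[-2, -2], [-2, -4]].
det(H) = (-2)·(-4) − (-2)² = 4.
det(H) > 0 and tr(H) = -6 < 0, so H is negative definite and the point is a local maximum.

local maximum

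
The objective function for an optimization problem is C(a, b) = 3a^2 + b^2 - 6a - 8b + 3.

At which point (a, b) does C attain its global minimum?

(1, 4)

C(a,b) separates as P(a) + Q(b) + 3, so its minimum is min P + min Q + 3.
P'(a) = 6a - 6 vanishes at a ∈ {1}; Q'(b) = 2b - 8 vanishes at b ∈ {4}.
Local minima of P (where P''>0): P(1)=-3. Local minima of Q: Q(4)=-16.
So the global minimum of C is P(1) + Q(4) + 3 = -3 − 16 + 3 = -16, attained at (1, 4).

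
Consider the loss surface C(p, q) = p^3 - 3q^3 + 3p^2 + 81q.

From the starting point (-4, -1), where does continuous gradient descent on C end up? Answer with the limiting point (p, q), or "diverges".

diverges

C is separable, so gradient descent decouples: p follows -∂C/∂p, q follows -∂C/∂q.
∂C/∂p = 3p(p + 2); at p=-4 this is 24, so p decreases.
∂C/∂q = -9(q - 3)(q + 3); at q=-1 this is 72, so q decreases.
The p-coordinate has no critical point in that direction and runs off to infinity.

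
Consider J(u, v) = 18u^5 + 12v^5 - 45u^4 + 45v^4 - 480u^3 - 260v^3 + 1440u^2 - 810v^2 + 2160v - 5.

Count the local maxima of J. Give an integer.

J separates as a function of u plus a function of v, so ∇J=0 decouples.
∂J/∂u = 90u(u - 4)(u - 2)(u + 4) = 0 at u ∈ {-4, 0, 2, 4}; ∂J/∂v = 60(v - 3)(v - 1)(v + 3)(v + 4) = 0 at v ∈ {-4, -3, 1, 3}.
The Hessian is diagonal: diag(J_uu, J_vv). Second derivatives: J_uu(-4)=-17280, J_uu(0)=2880, J_uu(2)=-2160, J_uu(4)=5760; J_vv(-4)=-2100, J_vv(-3)=1440, J_vv(1)=-2400, J_vv(3)=5040.
Local maxima occur where both diagonal entries negative: (-4, -4), (-4, 1), (2, -4), (2, 1). Count: 4.

4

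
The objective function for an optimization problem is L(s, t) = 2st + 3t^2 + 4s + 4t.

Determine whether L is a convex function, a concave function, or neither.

L is quadratic, so its Hessian is the constant matrix H = [[0, 2], [2, 6]].
det(H) = -4, tr(H) = 6.
det(H) < 0, so H is indefinite: neither convex nor concave.

neither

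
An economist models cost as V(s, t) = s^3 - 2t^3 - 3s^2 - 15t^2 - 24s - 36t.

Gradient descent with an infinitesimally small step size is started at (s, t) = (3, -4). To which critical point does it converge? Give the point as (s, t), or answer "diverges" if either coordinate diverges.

V is separable, so gradient descent decouples: s follows -∂V/∂s, t follows -∂V/∂t.
∂V/∂s = 3(s - 4)(s + 2); at s=3 this is -15, so s increases.
∂V/∂t = -6(t + 2)(t + 3); at t=-4 this is -12, so t increases.
s converges to its nearest critical value 4 (a local min of the s-part); t converges to -3. The iterate converges to (4, -3).

(4, -3)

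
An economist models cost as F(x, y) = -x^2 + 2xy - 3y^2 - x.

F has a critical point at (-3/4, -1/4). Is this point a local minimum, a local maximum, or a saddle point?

local maximum

The Hessian of F is constant: H = [[-2, 2], [2, -6]].
det(H) = (-2)·(-6) − 2² = 8.
det(H) > 0 and tr(H) = -8 < 0, so H is negative definite and the point is a local maximum.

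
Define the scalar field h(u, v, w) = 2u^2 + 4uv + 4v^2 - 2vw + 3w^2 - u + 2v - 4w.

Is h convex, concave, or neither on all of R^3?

convex

h is quadratic, so its Hessian is the constant matrix H = [[4, 4, 0], [4, 8, -2], [0, -2, 6]].
Leading principal minors: 4, 16, 80.
All positive ⇒ H ≻ 0 ⇒ convex.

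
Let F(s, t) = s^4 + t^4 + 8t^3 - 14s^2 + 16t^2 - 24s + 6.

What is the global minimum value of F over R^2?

F(s,t) separates as P(s) + Q(t) + 6, so its minimum is min P + min Q + 6.
P'(s) = 4(s - 3)(s + 1)(s + 2) vanishes at s ∈ {-2, -1, 3}; Q'(t) = 4t(t + 2)(t + 4) vanishes at t ∈ {-4, -2, 0}.
Local minima of P (where P''>0): P(-2)=8, P(3)=-117. Local minima of Q: Q(-4)=0, Q(0)=0.
So the global minimum of F is P(3) + Q(-4) + 6 = -117 + 0 + 6 = -111, attained at (3, -4).

-111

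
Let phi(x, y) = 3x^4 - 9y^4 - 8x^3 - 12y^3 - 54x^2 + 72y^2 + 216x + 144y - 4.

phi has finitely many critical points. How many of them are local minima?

phi separates as a function of x plus a function of y, so ∇phi=0 decouples.
∂phi/∂x = 12(x - 3)(x - 2)(x + 3) = 0 at x ∈ {-3, 2, 3}; ∂phi/∂y = -36(y - 2)(y + 1)(y + 2) = 0 at y ∈ {-2, -1, 2}.
The Hessian is diagonal: diag(phi_xx, phi_yy). Second derivatives: phi_xx(-3)=360, phi_xx(2)=-60, phi_xx(3)=72; phi_yy(-2)=-144, phi_yy(-1)=108, phi_yy(2)=-432.
Local minima occur where both diagonal entries positive: (-3, -1), (3, -1). Count: 2.

2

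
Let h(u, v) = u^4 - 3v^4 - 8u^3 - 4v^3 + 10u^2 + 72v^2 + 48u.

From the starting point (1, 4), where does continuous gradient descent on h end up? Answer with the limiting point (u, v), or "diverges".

diverges

h is separable, so gradient descent decouples: u follows -∂h/∂u, v follows -∂h/∂v.
∂h/∂u = 4(u - 4)(u - 3)(u + 1); at u=1 this is 48, so u decreases.
∂h/∂v = -12v(v - 3)(v + 4); at v=4 this is -384, so v increases.
The v-coordinate has no critical point in that direction and runs off to infinity.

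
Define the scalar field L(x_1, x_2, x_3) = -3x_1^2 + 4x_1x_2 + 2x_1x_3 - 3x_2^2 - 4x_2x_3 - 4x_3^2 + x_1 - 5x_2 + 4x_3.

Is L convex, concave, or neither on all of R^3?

L is quadratic, so its Hessian is the constant matrix H = [[-6, 4, 2], [4, -6, -4], [2, -4, -8]].
Leading principal minors: -6, 20, -104.
Signs alternate −, +, − ⇒ H ≺ 0 ⇒ concave.

concave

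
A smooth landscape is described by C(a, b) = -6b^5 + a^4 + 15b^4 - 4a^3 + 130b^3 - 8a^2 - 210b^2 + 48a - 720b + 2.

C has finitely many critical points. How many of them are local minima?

4

C separates as a function of a plus a function of b, so ∇C=0 decouples.
∂C/∂a = 4(a - 3)(a - 2)(a + 2) = 0 at a ∈ {-2, 2, 3}; ∂C/∂b = -30(b - 4)(b - 2)(b + 1)(b + 3) = 0 at b ∈ {-3, -1, 2, 4}.
The Hessian is diagonal: diag(C_aa, C_bb). Second derivatives: C_aa(-2)=80, C_aa(2)=-16, C_aa(3)=20; C_bb(-3)=2100, C_bb(-1)=-900, C_bb(2)=900, C_bb(4)=-2100.
Local minima occur where both diagonal entries positive: (-2, -3), (-2, 2), (3, -3), (3, 2). Count: 4.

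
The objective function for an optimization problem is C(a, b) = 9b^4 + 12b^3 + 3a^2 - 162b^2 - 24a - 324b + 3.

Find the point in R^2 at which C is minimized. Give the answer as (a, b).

(4, 3)

C(a,b) separates as P(a) + Q(b) + 3, so its minimum is min P + min Q + 3.
P'(a) = 6a - 24 vanishes at a ∈ {4}; Q'(b) = 36(b - 3)(b + 1)(b + 3) vanishes at b ∈ {-3, -1, 3}.
Local minima of P (where P''>0): P(4)=-48. Local minima of Q: Q(-3)=-81, Q(3)=-1377.
So the global minimum of C is P(4) + Q(3) + 3 = -48 − 1377 + 3 = -1422, attained at (4, 3).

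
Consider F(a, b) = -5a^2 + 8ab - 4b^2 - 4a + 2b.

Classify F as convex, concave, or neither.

F is quadratic, so its Hessian is the constant matrix H = [[-10, 8], [8, -8]].
det(H) = 16, tr(H) = -18.
det(H) > 0 and tr(H) < 0, so H is negative definite everywhere: concave.

concave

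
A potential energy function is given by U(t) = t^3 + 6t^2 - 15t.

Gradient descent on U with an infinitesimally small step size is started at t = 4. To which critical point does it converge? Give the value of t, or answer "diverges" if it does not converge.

1

U'(t) = 3(t - 1)(t + 5), so U'(4) = 81.
Gradient descent moves in the -U' direction, i.e. t is decreasing.
The nearest critical point in that direction is t = 1, where U'' = 18 > 0 (a local minimum). The iterate converges there.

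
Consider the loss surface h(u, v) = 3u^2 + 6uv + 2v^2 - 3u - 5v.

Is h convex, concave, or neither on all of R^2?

neither

h is quadratic, so its Hessian is the constant matrix H = [[6, 6], [6, 4]].
det(H) = -12, tr(H) = 10.
det(H) < 0, so H is indefinite: neither convex nor concave.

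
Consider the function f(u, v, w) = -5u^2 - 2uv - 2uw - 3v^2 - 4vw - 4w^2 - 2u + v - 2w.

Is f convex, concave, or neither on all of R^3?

concave

f is quadratic, so its Hessian is the constant matrix H = [[-10, -2, -2], [-2, -6, -4], [-2, -4, -8]].
Leading principal minors: -10, 56, -296.
Signs alternate −, +, − ⇒ H ≺ 0 ⇒ concave.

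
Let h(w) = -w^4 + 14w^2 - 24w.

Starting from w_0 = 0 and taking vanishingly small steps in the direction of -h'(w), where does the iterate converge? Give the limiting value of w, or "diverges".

1

h'(w) = -4(w - 2)(w - 1)(w + 3), so h'(0) = -24.
Gradient descent moves in the -h' direction, i.e. w is increasing.
The nearest critical point in that direction is w = 1, where h'' = 16 > 0 (a local minimum). The iterate converges there.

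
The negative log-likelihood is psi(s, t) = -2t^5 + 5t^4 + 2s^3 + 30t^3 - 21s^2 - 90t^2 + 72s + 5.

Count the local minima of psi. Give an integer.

psi separates as a function of s plus a function of t, so ∇psi=0 decouples.
∂psi/∂s = 6(s - 4)(s - 3) = 0 at s ∈ {3, 4}; ∂psi/∂t = -10t(t - 3)(t - 2)(t + 3) = 0 at t ∈ {-3, 0, 2, 3}.
The Hessian is diagonal: diag(psi_ss, psi_tt). Second derivatives: psi_ss(3)=-6, psi_ss(4)=6; psi_tt(-3)=900, psi_tt(0)=-180, psi_tt(2)=100, psi_tt(3)=-180.
Local minima occur where both diagonal entries positive: (4, -3), (4, 2). Count: 2.

2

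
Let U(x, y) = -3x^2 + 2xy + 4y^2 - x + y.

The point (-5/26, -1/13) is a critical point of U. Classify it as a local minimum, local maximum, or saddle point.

The Hessian of U is constant: H = [[-6, 2], [2, 8]].
det(H) = (-6)·8 − 2² = -52.
Since det(H) < 0, H is indefinite and the critical point is a saddle point.

saddle point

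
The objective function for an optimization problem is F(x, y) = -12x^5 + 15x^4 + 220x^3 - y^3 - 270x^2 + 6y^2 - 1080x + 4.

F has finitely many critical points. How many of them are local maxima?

F separates as a function of x plus a function of y, so ∇F=0 decouples.
∂F/∂x = -60(x - 3)(x - 2)(x + 1)(x + 3) = 0 at x ∈ {-3, -1, 2, 3}; ∂F/∂y = -3y(y - 4) = 0 at y ∈ {0, 4}.
The Hessian is diagonal: diag(F_xx, F_yy). Second derivatives: F_xx(-3)=3600, F_xx(-1)=-1440, F_xx(2)=900, F_xx(3)=-1440; F_yy(0)=12, F_yy(4)=-12.
Local maxima occur where both diagonal entries negative: (-1, 4), (3, 4). Count: 2.

2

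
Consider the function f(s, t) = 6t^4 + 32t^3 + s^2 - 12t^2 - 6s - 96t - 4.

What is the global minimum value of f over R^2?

-333

f(s,t) separates as P(s) + Q(t) − 4, so its minimum is min P + min Q − 4.
P'(s) = 2s - 6 vanishes at s ∈ {3}; Q'(t) = 24(t - 1)(t + 1)(t + 4) vanishes at t ∈ {-4, -1, 1}.
Local minima of P (where P''>0): P(3)=-9. Local minima of Q: Q(-4)=-320, Q(1)=-70.
So the global minimum of f is P(3) + Q(-4) − 4 = -9 − 320 − 4 = -333, attained at (3, -4).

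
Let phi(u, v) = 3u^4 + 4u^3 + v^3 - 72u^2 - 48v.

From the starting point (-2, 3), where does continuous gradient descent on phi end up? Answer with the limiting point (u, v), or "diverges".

(-4, 4)

phi is separable, so gradient descent decouples: u follows -∂phi/∂u, v follows -∂phi/∂v.
∂phi/∂u = 12u(u - 3)(u + 4); at u=-2 this is 240, so u decreases.
∂phi/∂v = 3(v - 4)(v + 4); at v=3 this is -21, so v increases.
u converges to its nearest critical value -4 (a local min of the u-part); v converges to 4. The iterate converges to (-4, 4).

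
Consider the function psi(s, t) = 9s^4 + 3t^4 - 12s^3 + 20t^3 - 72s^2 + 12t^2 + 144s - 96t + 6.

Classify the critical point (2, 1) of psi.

The mixed partial ∂²psi/∂s∂t is 0, so the Hessian at any point is diag(psi_ss, psi_tt) = diag(36(3s^2 - 2s - 4), 12(3t^2 + 10t + 2)).
At (2, 1): H = diag(144, 180).
Both eigenvalues are positive, so H is positive definite: a local minimum.

local minimum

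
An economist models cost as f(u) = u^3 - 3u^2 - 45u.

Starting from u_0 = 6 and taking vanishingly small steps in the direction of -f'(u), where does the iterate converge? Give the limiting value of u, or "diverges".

5

f'(u) = 3(u - 5)(u + 3), so f'(6) = 27.
Gradient descent moves in the -f' direction, i.e. u is decreasing.
The nearest critical point in that direction is u = 5, where f'' = 24 > 0 (a local minimum). The iterate converges there.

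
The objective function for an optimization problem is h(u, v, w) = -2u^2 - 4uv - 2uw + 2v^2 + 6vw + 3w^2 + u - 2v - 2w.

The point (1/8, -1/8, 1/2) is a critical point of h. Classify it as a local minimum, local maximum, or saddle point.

saddle point

The Hessian is constant: H = [[-4, -4, -2], [-4, 4, 6], [-2, 6, 6]].
Leading principal minors: Δ₁ = -4, Δ₂ = -32, Δ₃ = 32.
The minors fit neither the all-positive nor the alternating-sign pattern, so H is indefinite: a saddle point.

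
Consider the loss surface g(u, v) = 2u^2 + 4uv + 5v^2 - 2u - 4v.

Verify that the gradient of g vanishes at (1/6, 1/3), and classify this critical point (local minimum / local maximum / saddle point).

local minimum

∇g = (4u + 4v - 2, 4u + 10v - 4); substituting (1/6, 1/3) gives ∇g = (0, 0), so (1/6, 1/3) is indeed a critical point.
The Hessian of g is constant: H = [[4, 4], [4, 10]].
det(H) = 4·10 − 4² = 24.
det(H) > 0 and tr(H) = 14 > 0, so H is positive definite and the point is a local minimum.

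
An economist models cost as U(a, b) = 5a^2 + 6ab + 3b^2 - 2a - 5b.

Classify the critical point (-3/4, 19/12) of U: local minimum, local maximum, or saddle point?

The Hessian of U is constant: H = [[10, 6], [6, 6]].
det(H) = 10·6 − 6² = 24.
det(H) > 0 and tr(H) = 16 > 0, so H is positive definite and the point is a local minimum.

local minimum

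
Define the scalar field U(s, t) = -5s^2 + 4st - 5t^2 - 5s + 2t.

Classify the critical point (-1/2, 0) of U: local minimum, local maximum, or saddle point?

The Hessian of U is constant: H = [[-10, 4], [4, -10]].
det(H) = (-10)·(-10) − 4² = 84.
det(H) > 0 and tr(H) = -20 < 0, so H is negative definite and the point is a local maximum.

local maximum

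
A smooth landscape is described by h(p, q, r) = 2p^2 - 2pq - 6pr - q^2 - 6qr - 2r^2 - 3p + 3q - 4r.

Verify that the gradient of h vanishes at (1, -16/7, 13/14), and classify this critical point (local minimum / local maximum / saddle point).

∇h = (4p - 2q - 6r - 3, -2p - 2q - 6r + 3, -6p - 6q - 4r - 4); substituting (1, -16/7, 13/14) gives ∇h = (0, 0, 0), so (1, -16/7, 13/14) is indeed a critical point.
The Hessian is constant: H = [[4, -2, -6], [-2, -2, -6], [-6, -6, -4]].
Leading principal minors: Δ₁ = 4, Δ₂ = -12, Δ₃ = -168.
The minors fit neither the all-positive nor the alternating-sign pattern, so H is indefinite: a saddle point.

saddle point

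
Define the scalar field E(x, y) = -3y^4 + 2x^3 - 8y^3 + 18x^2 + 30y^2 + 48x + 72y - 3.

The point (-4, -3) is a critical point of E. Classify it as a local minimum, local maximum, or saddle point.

The mixed partial ∂²E/∂x∂y is 0, so the Hessian at any point is diag(E_xx, E_yy) = diag(12(x + 3), 12(-3y^2 - 4y + 5)).
At (-4, -3): H = diag(-12, -120).
Both eigenvalues are negative, so H is negative definite: a local maximum.

local maximum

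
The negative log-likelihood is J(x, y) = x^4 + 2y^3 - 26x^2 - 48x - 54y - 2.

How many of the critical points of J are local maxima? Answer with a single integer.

1

J separates as a function of x plus a function of y, so ∇J=0 decouples.
∂J/∂x = 4(x - 4)(x + 1)(x + 3) = 0 at x ∈ {-3, -1, 4}; ∂J/∂y = 6(y - 3)(y + 3) = 0 at y ∈ {-3, 3}.
The Hessian is diagonal: diag(J_xx, J_yy). Second derivatives: J_xx(-3)=56, J_xx(-1)=-40, J_xx(4)=140; J_yy(-3)=-36, J_yy(3)=36.
Local maxima occur where both diagonal entries negative: (-1, -3). Count: 1.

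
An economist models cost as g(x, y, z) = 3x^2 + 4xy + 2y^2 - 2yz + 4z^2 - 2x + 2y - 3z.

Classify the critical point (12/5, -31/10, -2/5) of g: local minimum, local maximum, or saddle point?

The Hessian is constant: H = [[6, 4, 0], [4, 4, -2], [0, -2, 8]].
Leading principal minors: Δ₁ = 6, Δ₂ = 8, Δ₃ = 40.
All leading minors are positive, so H is positive definite: a local minimum.

local minimum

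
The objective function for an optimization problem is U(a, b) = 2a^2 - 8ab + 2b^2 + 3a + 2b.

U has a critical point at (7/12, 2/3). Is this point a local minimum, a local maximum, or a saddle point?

The Hessian of U is constant: H = [[4, -8], [-8, 4]].
det(H) = 4·4 − (-8)² = -48.
Since det(H) < 0, H is indefinite and the critical point is a saddle point.

saddle point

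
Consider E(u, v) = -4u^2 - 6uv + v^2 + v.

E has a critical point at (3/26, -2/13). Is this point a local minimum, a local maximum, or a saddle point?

The Hessian of E is constant: H = [[-8, -6], [-6, 2]].
det(H) = (-8)·2 − (-6)² = -52.
Since det(H) < 0, H is indefinite and the critical point is a saddle point.

saddle point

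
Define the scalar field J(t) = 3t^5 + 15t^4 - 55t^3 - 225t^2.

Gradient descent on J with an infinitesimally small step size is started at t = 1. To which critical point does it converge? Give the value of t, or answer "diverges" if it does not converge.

J'(t) = 15t(t - 3)(t + 2)(t + 5), so J'(1) = -540.
Gradient descent moves in the -J' direction, i.e. t is increasing.
The nearest critical point in that direction is t = 3, where J'' = 1800 > 0 (a local minimum). The iterate converges there.

3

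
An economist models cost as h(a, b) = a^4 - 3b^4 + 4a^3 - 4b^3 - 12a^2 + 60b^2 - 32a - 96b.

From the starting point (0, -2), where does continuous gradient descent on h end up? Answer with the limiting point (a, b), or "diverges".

h is separable, so gradient descent decouples: a follows -∂h/∂a, b follows -∂h/∂b.
∂h/∂a = 4(a - 2)(a + 1)(a + 4); at a=0 this is -32, so a increases.
∂h/∂b = -12(b - 2)(b - 1)(b + 4); at b=-2 this is -288, so b increases.
a converges to its nearest critical value 2 (a local min of the a-part); b converges to 1. The iterate converges to (2, 1).

(2, 1)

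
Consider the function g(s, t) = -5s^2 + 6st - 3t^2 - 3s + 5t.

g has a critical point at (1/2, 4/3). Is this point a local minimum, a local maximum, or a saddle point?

local maximum

The Hessian of g is constant: H = [[-10, 6], [6, -6]].
det(H) = (-10)·(-6) − 6² = 24.
det(H) > 0 and tr(H) = -16 < 0, so H is negative definite and the point is a local maximum.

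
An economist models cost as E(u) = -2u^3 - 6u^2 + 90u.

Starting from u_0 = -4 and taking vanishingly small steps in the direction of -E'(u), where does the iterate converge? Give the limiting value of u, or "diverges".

-5

E'(u) = -6(u - 3)(u + 5), so E'(-4) = 42.
Gradient descent moves in the -E' direction, i.e. u is decreasing.
The nearest critical point in that direction is u = -5, where E'' = 48 > 0 (a local minimum). The iterate converges there.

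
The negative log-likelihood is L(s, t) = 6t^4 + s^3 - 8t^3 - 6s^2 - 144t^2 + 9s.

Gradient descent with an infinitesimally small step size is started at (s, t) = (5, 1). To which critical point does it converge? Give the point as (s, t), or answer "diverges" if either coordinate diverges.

(3, 4)

L is separable, so gradient descent decouples: s follows -∂L/∂s, t follows -∂L/∂t.
∂L/∂s = 3(s - 3)(s - 1); at s=5 this is 24, so s decreases.
∂L/∂t = 24t(t - 4)(t + 3); at t=1 this is -288, so t increases.
s converges to its nearest critical value 3 (a local min of the s-part); t converges to 4. The iterate converges to (3, 4).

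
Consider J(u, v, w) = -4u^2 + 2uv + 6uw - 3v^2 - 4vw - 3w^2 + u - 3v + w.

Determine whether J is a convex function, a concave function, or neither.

J is quadratic, so its Hessian is the constant matrix H = [[-8, 2, 6], [2, -6, -4], [6, -4, -6]].
Leading principal minors: -8, 44, -16.
Signs alternate −, +, − ⇒ H ≺ 0 ⇒ concave.

concave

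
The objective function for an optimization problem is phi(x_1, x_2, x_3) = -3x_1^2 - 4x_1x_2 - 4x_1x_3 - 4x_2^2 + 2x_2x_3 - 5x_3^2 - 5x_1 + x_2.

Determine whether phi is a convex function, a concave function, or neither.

phi is quadratic, so its Hessian is the constant matrix H = [[-6, -4, -4], [-4, -8, 2], [-4, 2, -10]].
Leading principal minors: -6, 32, -104.
Signs alternate −, +, − ⇒ H ≺ 0 ⇒ concave.

concave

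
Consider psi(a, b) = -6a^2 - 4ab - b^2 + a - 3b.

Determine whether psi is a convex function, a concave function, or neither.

psi is quadratic, so its Hessian is the constant matrix H = [[-12, -4], [-4, -2]].
det(H) = 8, tr(H) = -14.
det(H) > 0 and tr(H) < 0, so H is negative definite everywhere: concave.

concave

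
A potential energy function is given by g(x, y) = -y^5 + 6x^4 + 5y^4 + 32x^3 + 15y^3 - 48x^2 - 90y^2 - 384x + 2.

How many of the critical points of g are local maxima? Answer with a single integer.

g separates as a function of x plus a function of y, so ∇g=0 decouples.
∂g/∂x = 24(x - 2)(x + 2)(x + 4) = 0 at x ∈ {-4, -2, 2}; ∂g/∂y = -5y(y - 4)(y - 3)(y + 3) = 0 at y ∈ {-3, 0, 3, 4}.
The Hessian is diagonal: diag(g_xx, g_yy). Second derivatives: g_xx(-4)=288, g_xx(-2)=-192, g_xx(2)=576; g_yy(-3)=630, g_yy(0)=-180, g_yy(3)=90, g_yy(4)=-140.
Local maxima occur where both diagonal entries negative: (-2, 0), (-2, 4). Count: 2.

2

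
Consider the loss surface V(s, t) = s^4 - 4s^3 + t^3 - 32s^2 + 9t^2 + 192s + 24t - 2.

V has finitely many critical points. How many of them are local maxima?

1

V separates as a function of s plus a function of t, so ∇V=0 decouples.
∂V/∂s = 4(s - 4)(s - 3)(s + 4) = 0 at s ∈ {-4, 3, 4}; ∂V/∂t = 3(t + 2)(t + 4) = 0 at t ∈ {-4, -2}.
The Hessian is diagonal: diag(V_ss, V_tt). Second derivatives: V_ss(-4)=224, V_ss(3)=-28, V_ss(4)=32; V_tt(-4)=-6, V_tt(-2)=6.
Local maxima occur where both diagonal entries negative: (3, -4). Count: 1.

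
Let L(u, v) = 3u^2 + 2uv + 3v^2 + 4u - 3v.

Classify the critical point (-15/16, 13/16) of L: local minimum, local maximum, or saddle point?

The Hessian of L is constant: H = [[6, 2], [2, 6]].
det(H) = 6·6 − 2² = 32.
det(H) > 0 and tr(H) = 12 > 0, so H is positive definite and the point is a local minimum.

local minimum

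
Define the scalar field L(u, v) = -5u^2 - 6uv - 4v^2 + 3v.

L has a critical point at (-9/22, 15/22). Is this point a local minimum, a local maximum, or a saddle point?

local maximum

The Hessian of L is constant: H = [[-10, -6], [-6, -8]].
det(H) = (-10)·(-8) − (-6)² = 44.
det(H) > 0 and tr(H) = -18 < 0, so H is negative definite and the point is a local maximum.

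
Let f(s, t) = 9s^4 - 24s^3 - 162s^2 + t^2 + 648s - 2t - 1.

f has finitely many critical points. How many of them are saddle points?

f separates as a function of s plus a function of t, so ∇f=0 decouples.
∂f/∂s = 36(s - 3)(s - 2)(s + 3) = 0 at s ∈ {-3, 2, 3}; ∂f/∂t = 2(t - 1) = 0 at t ∈ {1}.
The Hessian is diagonal: diag(f_ss, f_tt). Second derivatives: f_ss(-3)=1080, f_ss(2)=-180, f_ss(3)=216; f_tt(1)=2.
Saddle points occur where the two diagonal entries have opposite signs: (2, 1). Count: 1.

1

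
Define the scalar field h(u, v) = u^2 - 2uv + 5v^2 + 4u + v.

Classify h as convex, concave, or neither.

convex

h is quadratic, so its Hessian is the constant matrix H = [[2, -2], [-2, 10]].
det(H) = 16, tr(H) = 12.
det(H) > 0 and tr(H) > 0, so H is positive definite everywhere: convex.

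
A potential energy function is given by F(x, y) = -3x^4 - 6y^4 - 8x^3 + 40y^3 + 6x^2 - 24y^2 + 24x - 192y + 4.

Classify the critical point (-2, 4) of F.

local maximum

The mixed partial ∂²F/∂x∂y is 0, so the Hessian at any point is diag(F_xx, F_yy) = diag(12(-3x^2 - 4x + 1), 24(-3y^2 + 10y - 2)).
At (-2, 4): H = diag(-36, -240).
Both eigenvalues are negative, so H is negative definite: a local maximum.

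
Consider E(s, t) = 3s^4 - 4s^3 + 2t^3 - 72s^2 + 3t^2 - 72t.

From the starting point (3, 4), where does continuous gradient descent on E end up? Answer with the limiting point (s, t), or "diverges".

(4, 3)

E is separable, so gradient descent decouples: s follows -∂E/∂s, t follows -∂E/∂t.
∂E/∂s = 12s(s - 4)(s + 3); at s=3 this is -216, so s increases.
∂E/∂t = 6(t - 3)(t + 4); at t=4 this is 48, so t decreases.
s converges to its nearest critical value 4 (a local min of the s-part); t converges to 3. The iterate converges to (4, 3).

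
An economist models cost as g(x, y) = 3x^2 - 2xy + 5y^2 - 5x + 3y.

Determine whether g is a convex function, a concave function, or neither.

convex

g is quadratic, so its Hessian is the constant matrix H = [[6, -2], [-2, 10]].
det(H) = 56, tr(H) = 16.
det(H) > 0 and tr(H) > 0, so H is positive definite everywhere: convex.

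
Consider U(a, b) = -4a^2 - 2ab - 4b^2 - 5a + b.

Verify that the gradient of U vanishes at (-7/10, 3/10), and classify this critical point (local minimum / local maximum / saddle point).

∇U = (-8a - 2b - 5, -2a - 8b + 1); substituting (-7/10, 3/10) gives ∇U = (0, 0), so (-7/10, 3/10) is indeed a critical point.
The Hessian of U is constant: H = [[-8, -2], [-2, -8]].
det(H) = (-8)·(-8) − (-2)² = 60.
det(H) > 0 and tr(H) = -16 < 0, so H is negative definite and the point is a local maximum.

local maximum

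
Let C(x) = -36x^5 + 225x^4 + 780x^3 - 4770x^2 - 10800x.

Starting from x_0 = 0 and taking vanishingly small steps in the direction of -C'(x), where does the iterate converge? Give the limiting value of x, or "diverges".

C'(x) = -180(x - 5)(x - 4)(x + 1)(x + 3), so C'(0) = -10800.
Gradient descent moves in the -C' direction, i.e. x is increasing.
The nearest critical point in that direction is x = 4, where C'' = 6300 > 0 (a local minimum). The iterate converges there.

4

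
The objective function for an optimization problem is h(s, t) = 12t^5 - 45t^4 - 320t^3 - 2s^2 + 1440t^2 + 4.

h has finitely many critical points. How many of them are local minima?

0

h separates as a function of s plus a function of t, so ∇h=0 decouples.
∂h/∂s = -4s = 0 at s ∈ {0}; ∂h/∂t = 60t(t - 4)(t - 3)(t + 4) = 0 at t ∈ {-4, 0, 3, 4}.
The Hessian is diagonal: diag(h_ss, h_tt). Second derivatives: h_ss(0)=-4; h_tt(-4)=-13440, h_tt(0)=2880, h_tt(3)=-1260, h_tt(4)=1920.
Local minima occur where both diagonal entries positive: none. Count: 0.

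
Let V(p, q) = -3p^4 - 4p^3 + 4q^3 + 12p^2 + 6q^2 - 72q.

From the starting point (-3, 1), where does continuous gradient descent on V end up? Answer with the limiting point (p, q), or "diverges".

V is separable, so gradient descent decouples: p follows -∂V/∂p, q follows -∂V/∂q.
∂V/∂p = -12p(p - 1)(p + 2); at p=-3 this is 144, so p decreases.
∂V/∂q = 12(q - 2)(q + 3); at q=1 this is -48, so q increases.
The p-coordinate has no critical point in that direction and runs off to infinity.

diverges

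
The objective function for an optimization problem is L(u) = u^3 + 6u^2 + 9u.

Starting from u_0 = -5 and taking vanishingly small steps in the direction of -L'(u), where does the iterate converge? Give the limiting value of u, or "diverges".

diverges

L'(u) = 3(u + 1)(u + 3), so L'(-5) = 24.
Gradient descent moves in the -L' direction, i.e. u is decreasing.
There is no critical point below u=-5, and L' keeps the same sign, so the iterate runs off to −∞.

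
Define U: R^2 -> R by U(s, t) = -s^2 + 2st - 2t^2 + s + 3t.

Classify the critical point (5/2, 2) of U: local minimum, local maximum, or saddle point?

The Hessian of U is constant: H = [[-2, 2], [2, -4]].
det(H) = (-2)·(-4) − 2² = 4.
det(H) > 0 and tr(H) = -6 < 0, so H is negative definite and the point is a local maximum.

local maximum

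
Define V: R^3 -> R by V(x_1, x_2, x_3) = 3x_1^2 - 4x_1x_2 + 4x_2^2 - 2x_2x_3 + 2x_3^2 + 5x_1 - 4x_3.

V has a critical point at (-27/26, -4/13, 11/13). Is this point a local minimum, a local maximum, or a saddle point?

local minimum

The Hessian is constant: H = [[6, -4, 0], [-4, 8, -2], [0, -2, 4]].
Leading principal minors: Δ₁ = 6, Δ₂ = 32, Δ₃ = 104.
All leading minors are positive, so H is positive definite: a local minimum.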